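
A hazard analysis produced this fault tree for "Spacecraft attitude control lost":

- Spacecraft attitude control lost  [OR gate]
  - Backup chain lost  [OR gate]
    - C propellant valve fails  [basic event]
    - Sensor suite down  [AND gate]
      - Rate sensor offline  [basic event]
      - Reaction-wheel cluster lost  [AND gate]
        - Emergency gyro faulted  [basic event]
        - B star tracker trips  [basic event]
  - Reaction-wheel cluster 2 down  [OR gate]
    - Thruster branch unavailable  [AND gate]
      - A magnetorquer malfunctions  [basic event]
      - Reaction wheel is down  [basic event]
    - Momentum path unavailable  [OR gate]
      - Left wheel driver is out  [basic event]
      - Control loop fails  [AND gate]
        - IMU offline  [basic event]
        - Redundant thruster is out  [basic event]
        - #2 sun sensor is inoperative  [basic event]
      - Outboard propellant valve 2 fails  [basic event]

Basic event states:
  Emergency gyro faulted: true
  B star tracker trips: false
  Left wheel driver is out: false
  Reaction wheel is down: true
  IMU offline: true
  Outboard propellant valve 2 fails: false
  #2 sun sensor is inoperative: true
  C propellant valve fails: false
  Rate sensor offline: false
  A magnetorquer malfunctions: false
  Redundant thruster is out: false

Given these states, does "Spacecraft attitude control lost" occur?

No

Reaction-wheel cluster lost [AND]: Emergency gyro faulted=occurs, B star tracker trips=not → not all inputs occur → does not occur.
Sensor suite down [AND]: Rate sensor offline=not, Reaction-wheel cluster lost=not → not all inputs occur → does not occur.
Backup chain lost [OR]: C propellant valve fails=not, Sensor suite down=not → no input occurs → does not occur.
Thruster branch unavailable [AND]: A magnetorquer malfunctions=not, Reaction wheel is down=occurs → not all inputs occur → does not occur.
Control loop fails [AND]: IMU offline=occurs, Redundant thruster is out=not, #2 sun sensor is inoperative=occurs → not all inputs occur → does not occur.
Momentum path unavailable [OR]: Left wheel driver is out=not, Control loop fails=not, Outboard propellant valve 2 fails=not → no input occurs → does not occur.
Reaction-wheel cluster 2 down [OR]: Thruster branch unavailable=not, Momentum path unavailable=not → no input occurs → does not occur.
Spacecraft attitude control lost [OR]: Backup chain lost=not, Reaction-wheel cluster 2 down=not → no input occurs → does not occur.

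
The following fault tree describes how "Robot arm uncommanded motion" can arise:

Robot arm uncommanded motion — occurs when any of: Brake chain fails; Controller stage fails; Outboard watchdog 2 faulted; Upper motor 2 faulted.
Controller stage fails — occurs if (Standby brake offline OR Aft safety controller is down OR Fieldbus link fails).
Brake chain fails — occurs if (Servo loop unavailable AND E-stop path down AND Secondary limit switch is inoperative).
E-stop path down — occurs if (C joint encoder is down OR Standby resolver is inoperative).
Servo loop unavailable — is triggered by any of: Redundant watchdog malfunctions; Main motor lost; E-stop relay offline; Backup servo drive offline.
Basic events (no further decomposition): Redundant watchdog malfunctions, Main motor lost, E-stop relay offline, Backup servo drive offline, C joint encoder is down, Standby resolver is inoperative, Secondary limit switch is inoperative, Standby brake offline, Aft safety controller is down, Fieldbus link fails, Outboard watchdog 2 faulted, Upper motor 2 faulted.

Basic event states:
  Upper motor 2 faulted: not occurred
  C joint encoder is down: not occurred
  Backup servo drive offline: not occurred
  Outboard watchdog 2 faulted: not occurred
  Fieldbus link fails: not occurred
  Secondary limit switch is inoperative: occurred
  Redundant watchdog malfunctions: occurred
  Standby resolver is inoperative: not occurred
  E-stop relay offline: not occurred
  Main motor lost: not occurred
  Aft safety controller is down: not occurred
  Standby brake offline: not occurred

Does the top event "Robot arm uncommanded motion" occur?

Servo loop unavailable [OR]: Redundant watchdog malfunctions=occurs, Main motor lost=not, E-stop relay offline=not, Backup servo drive offline=not → at least one input occurs → occurs.
E-stop path down [OR]: C joint encoder is down=not, Standby resolver is inoperative=not → no input occurs → does not occur.
Brake chain fails [AND]: Servo loop unavailable=occurs, E-stop path down=not, Secondary limit switch is inoperative=occurs → not all inputs occur → does not occur.
Controller stage fails [OR]: Standby brake offline=not, Aft safety controller is down=not, Fieldbus link fails=not → no input occurs → does not occur.
Robot arm uncommanded motion [OR]: Brake chain fails=not, Controller stage fails=not, Outboard watchdog 2 faulted=not, Upper motor 2 faulted=not → no input occurs → does not occur.

No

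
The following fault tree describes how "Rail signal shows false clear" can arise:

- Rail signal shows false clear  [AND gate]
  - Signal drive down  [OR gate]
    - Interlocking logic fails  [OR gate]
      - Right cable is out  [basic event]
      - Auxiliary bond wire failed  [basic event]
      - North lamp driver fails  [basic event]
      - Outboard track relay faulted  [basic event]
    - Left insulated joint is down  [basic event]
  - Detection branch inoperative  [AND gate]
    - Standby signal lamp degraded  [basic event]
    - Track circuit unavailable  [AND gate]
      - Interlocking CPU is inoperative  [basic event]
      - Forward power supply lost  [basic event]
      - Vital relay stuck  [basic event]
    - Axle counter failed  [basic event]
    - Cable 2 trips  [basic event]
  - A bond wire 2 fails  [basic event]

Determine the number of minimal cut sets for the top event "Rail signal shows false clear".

5

Interlocking logic fails [OR]: union of children's cut sets → 4 cut set(s).
Signal drive down [OR]: union of children's cut sets → 5 cut set(s).
Track circuit unavailable [AND]: one cut set from each child combined → 1 × 1 × 1 = 1 cut set(s).
Detection branch inoperative [AND]: one cut set from each child combined → 1 × 1 × 1 × 1 = 1 cut set(s).
Rail signal shows false clear [AND]: one cut set from each child combined → 5 × 1 × 1 = 5 cut set(s).
Minimal cut sets: {A bond wire 2 fails, Axle counter failed, Cable 2 trips, Forward power supply lost, Interlocking CPU is inoperative, Right cable is out, Standby signal lamp degraded, Vital relay stuck}; {A bond wire 2 fails, Auxiliary bond wire failed, Axle counter failed, Cable 2 trips, Forward power supply lost, Interlocking CPU is inoperative, Standby signal lamp degraded, Vital relay stuck}; {A bond wire 2 fails, Axle counter failed, Cable 2 trips, Forward power supply lost, Interlocking CPU is inoperative, North lamp driver fails, Standby signal lamp degraded, Vital relay stuck}; {A bond wire 2 fails, Axle counter failed, Cable 2 trips, Forward power supply lost, Interlocking CPU is inoperative, Outboard track relay faulted, Standby signal lamp degraded, Vital relay stuck}; {A bond wire 2 fails, Axle counter failed, Cable 2 trips, Forward power supply lost, Interlocking CPU is inoperative, Left insulated joint is down, Standby signal lamp degraded, Vital relay stuck}.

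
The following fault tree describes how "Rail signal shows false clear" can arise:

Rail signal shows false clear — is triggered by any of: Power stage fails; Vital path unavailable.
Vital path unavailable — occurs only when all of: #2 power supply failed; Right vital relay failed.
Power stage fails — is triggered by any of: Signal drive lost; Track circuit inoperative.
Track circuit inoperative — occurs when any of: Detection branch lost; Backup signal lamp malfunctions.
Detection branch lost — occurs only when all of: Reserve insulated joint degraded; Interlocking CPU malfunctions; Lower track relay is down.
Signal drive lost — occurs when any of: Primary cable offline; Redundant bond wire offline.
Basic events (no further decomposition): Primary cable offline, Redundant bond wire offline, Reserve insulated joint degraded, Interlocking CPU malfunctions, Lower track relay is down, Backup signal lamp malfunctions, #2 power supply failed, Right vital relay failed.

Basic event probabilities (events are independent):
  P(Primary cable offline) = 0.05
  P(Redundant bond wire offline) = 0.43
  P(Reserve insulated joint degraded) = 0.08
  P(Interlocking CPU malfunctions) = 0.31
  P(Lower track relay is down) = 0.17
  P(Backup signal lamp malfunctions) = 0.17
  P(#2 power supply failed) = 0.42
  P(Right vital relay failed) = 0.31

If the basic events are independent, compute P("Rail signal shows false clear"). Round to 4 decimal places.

0.6107

P(Signal drive lost) [OR] = 1 − (1−0.05) × (1−0.43) = 0.458500
P(Detection branch lost) [AND] = 0.08 × 0.31 × 0.17 = 0.004216
P(Track circuit inoperative) [OR] = 1 − (1−0.004216) × (1−0.17) = 0.173499
P(Power stage fails) [OR] = 1 − (1−0.458500) × (1−0.173499) = 0.552450
P(Vital path unavailable) [AND] = 0.42 × 0.31 = 0.130200
P(Rail signal shows false clear) [OR] = 1 − (1−0.552450) × (1−0.130200) = 0.610721
Rounded to 4 decimal places: P(Rail signal shows false clear) ≈ 0.6107.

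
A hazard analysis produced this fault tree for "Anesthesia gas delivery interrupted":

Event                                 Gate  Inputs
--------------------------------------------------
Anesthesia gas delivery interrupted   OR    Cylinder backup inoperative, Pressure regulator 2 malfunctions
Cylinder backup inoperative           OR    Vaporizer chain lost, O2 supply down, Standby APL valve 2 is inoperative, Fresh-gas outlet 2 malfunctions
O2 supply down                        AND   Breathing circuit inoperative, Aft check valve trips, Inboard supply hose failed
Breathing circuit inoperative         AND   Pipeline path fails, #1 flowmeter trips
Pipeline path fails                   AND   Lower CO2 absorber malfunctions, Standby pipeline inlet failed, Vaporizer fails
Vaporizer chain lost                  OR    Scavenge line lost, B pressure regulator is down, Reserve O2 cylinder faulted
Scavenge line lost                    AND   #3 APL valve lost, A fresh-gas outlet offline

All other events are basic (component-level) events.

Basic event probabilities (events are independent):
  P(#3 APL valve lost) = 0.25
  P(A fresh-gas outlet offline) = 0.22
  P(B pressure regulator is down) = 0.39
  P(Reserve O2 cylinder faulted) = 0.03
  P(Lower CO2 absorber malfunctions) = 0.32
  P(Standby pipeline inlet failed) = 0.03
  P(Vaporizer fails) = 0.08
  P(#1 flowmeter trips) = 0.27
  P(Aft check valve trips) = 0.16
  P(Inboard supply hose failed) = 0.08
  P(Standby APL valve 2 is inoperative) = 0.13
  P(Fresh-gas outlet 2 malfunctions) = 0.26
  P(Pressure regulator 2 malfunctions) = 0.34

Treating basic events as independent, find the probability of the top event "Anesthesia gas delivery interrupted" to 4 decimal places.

P(Scavenge line lost) [AND] = 0.25 × 0.22 = 0.055000
P(Vaporizer chain lost) [OR] = 1 − (1−0.055000) × (1−0.39) × (1−0.03) = 0.440844
P(Pipeline path fails) [AND] = 0.32 × 0.03 × 0.08 = 0.000768
P(Breathing circuit inoperative) [AND] = 0.000768 × 0.27 = 0.000207
P(O2 supply down) [AND] = 0.000207 × 0.16 × 0.08 = 0.000003
P(Cylinder backup inoperative) [OR] = 1 − (1−0.440844) × (1−0.000003) × (1−0.13) × (1−0.26) = 0.640016
P(Anesthesia gas delivery interrupted) [OR] = 1 − (1−0.640016) × (1−0.34) = 0.762411
Rounded to 4 decimal places: P(Anesthesia gas delivery interrupted) ≈ 0.7624.

0.7624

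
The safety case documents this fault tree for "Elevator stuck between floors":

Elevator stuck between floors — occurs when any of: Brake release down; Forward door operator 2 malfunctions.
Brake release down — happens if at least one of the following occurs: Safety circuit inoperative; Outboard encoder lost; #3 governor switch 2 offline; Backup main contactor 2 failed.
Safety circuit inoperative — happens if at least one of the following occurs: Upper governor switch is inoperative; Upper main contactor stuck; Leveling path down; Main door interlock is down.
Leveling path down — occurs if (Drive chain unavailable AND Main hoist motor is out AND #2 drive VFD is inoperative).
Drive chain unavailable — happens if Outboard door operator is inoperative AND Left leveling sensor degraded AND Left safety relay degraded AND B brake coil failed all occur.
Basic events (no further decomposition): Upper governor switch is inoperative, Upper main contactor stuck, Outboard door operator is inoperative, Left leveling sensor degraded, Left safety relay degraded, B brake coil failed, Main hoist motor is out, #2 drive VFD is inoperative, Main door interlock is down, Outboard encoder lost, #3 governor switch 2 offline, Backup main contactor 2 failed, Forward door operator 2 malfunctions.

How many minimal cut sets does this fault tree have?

8

Drive chain unavailable [AND]: one cut set from each child combined → 1 × 1 × 1 × 1 = 1 cut set(s).
Leveling path down [AND]: one cut set from each child combined → 1 × 1 × 1 = 1 cut set(s).
Safety circuit inoperative [OR]: union of children's cut sets → 4 cut set(s).
Brake release down [OR]: union of children's cut sets → 7 cut set(s).
Elevator stuck between floors [OR]: union of children's cut sets → 8 cut set(s).
Minimal cut sets: {Upper governor switch is inoperative}; {Upper main contactor stuck}; {#2 drive VFD is inoperative, B brake coil failed, Left leveling sensor degraded, Left safety relay degraded, Main hoist motor is out, Outboard door operator is inoperative}; {Main door interlock is down}; {Outboard encoder lost}; {#3 governor switch 2 offline}; {Backup main contactor 2 failed}; {Forward door operator 2 malfunctions}.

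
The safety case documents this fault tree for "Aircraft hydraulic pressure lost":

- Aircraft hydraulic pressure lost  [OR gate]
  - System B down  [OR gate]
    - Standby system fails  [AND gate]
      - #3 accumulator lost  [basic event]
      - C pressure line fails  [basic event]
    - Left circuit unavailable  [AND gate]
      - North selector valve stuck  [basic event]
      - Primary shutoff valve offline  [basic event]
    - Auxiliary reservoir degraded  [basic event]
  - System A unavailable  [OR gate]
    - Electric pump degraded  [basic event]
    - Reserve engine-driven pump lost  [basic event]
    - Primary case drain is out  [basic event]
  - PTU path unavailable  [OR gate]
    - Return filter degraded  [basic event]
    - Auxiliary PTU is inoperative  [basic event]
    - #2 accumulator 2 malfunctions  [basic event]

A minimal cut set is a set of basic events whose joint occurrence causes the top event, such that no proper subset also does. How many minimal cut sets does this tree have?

9

Standby system fails [AND]: one cut set from each child combined → 1 × 1 = 1 cut set(s).
Left circuit unavailable [AND]: one cut set from each child combined → 1 × 1 = 1 cut set(s).
System B down [OR]: union of children's cut sets → 3 cut set(s).
System A unavailable [OR]: union of children's cut sets → 3 cut set(s).
PTU path unavailable [OR]: union of children's cut sets → 3 cut set(s).
Aircraft hydraulic pressure lost [OR]: union of children's cut sets → 9 cut set(s).
Minimal cut sets: {#3 accumulator lost, C pressure line fails}; {North selector valve stuck, Primary shutoff valve offline}; {Auxiliary reservoir degraded}; {Electric pump degraded}; {Reserve engine-driven pump lost}; {Primary case drain is out}; {Return filter degraded}; {Auxiliary PTU is inoperative}; {#2 accumulator 2 malfunctions}.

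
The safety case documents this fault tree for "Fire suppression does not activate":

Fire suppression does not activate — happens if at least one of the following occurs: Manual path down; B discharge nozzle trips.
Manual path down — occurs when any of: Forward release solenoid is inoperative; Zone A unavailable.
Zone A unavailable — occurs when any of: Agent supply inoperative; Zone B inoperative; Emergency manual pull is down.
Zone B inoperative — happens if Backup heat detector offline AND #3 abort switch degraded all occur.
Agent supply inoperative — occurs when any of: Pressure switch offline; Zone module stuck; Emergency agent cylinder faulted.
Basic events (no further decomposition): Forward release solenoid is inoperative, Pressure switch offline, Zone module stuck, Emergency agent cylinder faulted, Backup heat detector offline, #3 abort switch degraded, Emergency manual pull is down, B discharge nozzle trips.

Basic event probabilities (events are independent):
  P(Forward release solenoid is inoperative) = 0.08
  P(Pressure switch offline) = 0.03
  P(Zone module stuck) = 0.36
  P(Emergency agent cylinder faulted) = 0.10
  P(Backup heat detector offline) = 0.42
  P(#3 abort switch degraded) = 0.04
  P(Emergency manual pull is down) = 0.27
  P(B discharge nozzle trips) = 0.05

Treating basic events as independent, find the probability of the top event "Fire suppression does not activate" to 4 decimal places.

P(Agent supply inoperative) [OR] = 1 − (1−0.03) × (1−0.36) × (1−0.10) = 0.441280
P(Zone B inoperative) [AND] = 0.42 × 0.04 = 0.016800
P(Zone A unavailable) [OR] = 1 − (1−0.441280) × (1−0.016800) × (1−0.27) = 0.598987
P(Manual path down) [OR] = 1 − (1−0.08) × (1−0.598987) = 0.631068
P(Fire suppression does not activate) [OR] = 1 − (1−0.631068) × (1−0.05) = 0.649515
Rounded to 4 decimal places: P(Fire suppression does not activate) ≈ 0.6495.

0.6495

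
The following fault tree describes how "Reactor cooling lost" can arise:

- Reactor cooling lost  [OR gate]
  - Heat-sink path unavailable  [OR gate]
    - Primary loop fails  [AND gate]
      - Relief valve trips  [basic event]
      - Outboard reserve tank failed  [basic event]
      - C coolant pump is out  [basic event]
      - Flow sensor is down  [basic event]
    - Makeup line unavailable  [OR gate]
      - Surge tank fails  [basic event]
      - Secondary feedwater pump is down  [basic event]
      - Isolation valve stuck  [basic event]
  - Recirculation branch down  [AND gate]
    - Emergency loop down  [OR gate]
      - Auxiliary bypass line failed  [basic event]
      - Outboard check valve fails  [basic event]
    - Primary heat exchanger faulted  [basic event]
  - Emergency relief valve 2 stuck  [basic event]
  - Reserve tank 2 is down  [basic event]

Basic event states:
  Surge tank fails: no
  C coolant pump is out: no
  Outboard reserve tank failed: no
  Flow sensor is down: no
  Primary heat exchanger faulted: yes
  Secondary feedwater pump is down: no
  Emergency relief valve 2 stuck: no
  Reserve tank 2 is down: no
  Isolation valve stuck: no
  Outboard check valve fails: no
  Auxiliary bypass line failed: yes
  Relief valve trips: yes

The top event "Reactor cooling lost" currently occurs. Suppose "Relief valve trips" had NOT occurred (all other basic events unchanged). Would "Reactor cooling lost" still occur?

Counterfactual: set "Relief valve trips" to not occurred.
Primary loop fails [AND]: Relief valve trips=not, Outboard reserve tank failed=not, C coolant pump is out=not, Flow sensor is down=not → not all inputs occur → does not occur.
Makeup line unavailable [OR]: Surge tank fails=not, Secondary feedwater pump is down=not, Isolation valve stuck=not → no input occurs → does not occur.
Heat-sink path unavailable [OR]: Primary loop fails=not, Makeup line unavailable=not → no input occurs → does not occur.
Emergency loop down [OR]: Auxiliary bypass line failed=occurs, Outboard check valve fails=not → at least one input occurs → occurs.
Recirculation branch down [AND]: Emergency loop down=occurs, Primary heat exchanger faulted=occurs → all inputs occur → occurs.
Reactor cooling lost [OR]: Heat-sink path unavailable=not, Recirculation branch down=occurs, Emergency relief valve 2 stuck=not, Reserve tank 2 is down=not → at least one input occurs → occurs.

Yes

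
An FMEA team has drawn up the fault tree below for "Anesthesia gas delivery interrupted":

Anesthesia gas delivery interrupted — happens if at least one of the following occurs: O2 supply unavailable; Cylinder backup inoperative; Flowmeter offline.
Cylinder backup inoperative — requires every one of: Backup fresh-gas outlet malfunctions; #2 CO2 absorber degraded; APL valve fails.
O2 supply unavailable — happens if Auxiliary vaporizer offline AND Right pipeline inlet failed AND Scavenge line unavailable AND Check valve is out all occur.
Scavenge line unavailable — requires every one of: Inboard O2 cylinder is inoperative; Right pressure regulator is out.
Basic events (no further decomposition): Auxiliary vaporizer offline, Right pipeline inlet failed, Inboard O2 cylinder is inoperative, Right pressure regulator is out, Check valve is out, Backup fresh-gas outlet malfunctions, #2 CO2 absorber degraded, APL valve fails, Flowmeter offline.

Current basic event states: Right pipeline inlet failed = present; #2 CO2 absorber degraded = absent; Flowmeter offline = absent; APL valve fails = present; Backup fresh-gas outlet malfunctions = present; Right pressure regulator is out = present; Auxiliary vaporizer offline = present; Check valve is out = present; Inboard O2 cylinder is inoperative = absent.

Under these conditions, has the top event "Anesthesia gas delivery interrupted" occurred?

No

Scavenge line unavailable [AND]: Inboard O2 cylinder is inoperative=not, Right pressure regulator is out=occurs → not all inputs occur → does not occur.
O2 supply unavailable [AND]: Auxiliary vaporizer offline=occurs, Right pipeline inlet failed=occurs, Scavenge line unavailable=not, Check valve is out=occurs → not all inputs occur → does not occur.
Cylinder backup inoperative [AND]: Backup fresh-gas outlet malfunctions=occurs, #2 CO2 absorber degraded=not, APL valve fails=occurs → not all inputs occur → does not occur.
Anesthesia gas delivery interrupted [OR]: O2 supply unavailable=not, Cylinder backup inoperative=not, Flowmeter offline=not → no input occurs → does not occur.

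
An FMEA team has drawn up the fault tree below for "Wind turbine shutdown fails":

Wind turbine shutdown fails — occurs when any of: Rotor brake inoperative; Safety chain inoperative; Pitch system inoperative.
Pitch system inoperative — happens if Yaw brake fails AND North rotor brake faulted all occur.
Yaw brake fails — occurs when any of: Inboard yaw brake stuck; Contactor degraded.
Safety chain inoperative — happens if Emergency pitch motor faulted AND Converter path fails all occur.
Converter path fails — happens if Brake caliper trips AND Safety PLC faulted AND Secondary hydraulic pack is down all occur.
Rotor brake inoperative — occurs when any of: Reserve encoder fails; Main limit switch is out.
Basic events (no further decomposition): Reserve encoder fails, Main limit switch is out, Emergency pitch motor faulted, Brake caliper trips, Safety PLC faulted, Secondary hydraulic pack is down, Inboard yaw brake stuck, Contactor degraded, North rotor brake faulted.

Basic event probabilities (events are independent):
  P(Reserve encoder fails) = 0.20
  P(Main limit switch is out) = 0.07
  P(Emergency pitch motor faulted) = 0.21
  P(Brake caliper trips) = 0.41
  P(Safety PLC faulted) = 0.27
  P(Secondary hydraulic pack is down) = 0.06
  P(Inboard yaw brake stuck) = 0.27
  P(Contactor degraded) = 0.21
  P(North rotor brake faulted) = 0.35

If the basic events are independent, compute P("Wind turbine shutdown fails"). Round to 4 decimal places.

0.3671

P(Rotor brake inoperative) [OR] = 1 − (1−0.20) × (1−0.07) = 0.256000
P(Converter path fails) [AND] = 0.41 × 0.27 × 0.06 = 0.006642
P(Safety chain inoperative) [AND] = 0.21 × 0.006642 = 0.001395
P(Yaw brake fails) [OR] = 1 − (1−0.27) × (1−0.21) = 0.423300
P(Pitch system inoperative) [AND] = 0.423300 × 0.35 = 0.148155
P(Wind turbine shutdown fails) [OR] = 1 − (1−0.256000) × (1−0.001395) × (1−0.148155) = 0.367111
Rounded to 4 decimal places: P(Wind turbine shutdown fails) ≈ 0.3671.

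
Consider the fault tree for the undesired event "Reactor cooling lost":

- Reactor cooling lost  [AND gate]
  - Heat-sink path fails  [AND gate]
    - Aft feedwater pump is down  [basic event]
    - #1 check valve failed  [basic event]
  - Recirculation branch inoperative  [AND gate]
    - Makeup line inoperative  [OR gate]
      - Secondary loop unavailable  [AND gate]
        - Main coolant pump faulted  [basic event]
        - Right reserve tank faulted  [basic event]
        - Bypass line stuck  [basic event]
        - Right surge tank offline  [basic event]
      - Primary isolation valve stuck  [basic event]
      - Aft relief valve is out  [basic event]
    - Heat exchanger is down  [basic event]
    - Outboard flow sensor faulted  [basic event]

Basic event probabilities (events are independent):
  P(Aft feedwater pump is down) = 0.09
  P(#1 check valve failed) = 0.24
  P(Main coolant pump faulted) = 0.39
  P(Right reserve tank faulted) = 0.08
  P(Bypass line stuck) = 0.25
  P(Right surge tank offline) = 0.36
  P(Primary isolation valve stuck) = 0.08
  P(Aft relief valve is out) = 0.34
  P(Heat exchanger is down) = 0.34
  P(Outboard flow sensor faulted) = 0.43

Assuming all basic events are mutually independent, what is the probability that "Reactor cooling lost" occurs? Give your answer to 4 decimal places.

0.0012

P(Heat-sink path fails) [AND] = 0.09 × 0.24 = 0.021600
P(Secondary loop unavailable) [AND] = 0.39 × 0.08 × 0.25 × 0.36 = 0.002808
P(Makeup line inoperative) [OR] = 1 − (1−0.002808) × (1−0.08) × (1−0.34) = 0.394505
P(Recirculation branch inoperative) [AND] = 0.394505 × 0.34 × 0.43 = 0.057677
P(Reactor cooling lost) [AND] = 0.021600 × 0.057677 = 0.001246
Rounded to 4 decimal places: P(Reactor cooling lost) ≈ 0.0012.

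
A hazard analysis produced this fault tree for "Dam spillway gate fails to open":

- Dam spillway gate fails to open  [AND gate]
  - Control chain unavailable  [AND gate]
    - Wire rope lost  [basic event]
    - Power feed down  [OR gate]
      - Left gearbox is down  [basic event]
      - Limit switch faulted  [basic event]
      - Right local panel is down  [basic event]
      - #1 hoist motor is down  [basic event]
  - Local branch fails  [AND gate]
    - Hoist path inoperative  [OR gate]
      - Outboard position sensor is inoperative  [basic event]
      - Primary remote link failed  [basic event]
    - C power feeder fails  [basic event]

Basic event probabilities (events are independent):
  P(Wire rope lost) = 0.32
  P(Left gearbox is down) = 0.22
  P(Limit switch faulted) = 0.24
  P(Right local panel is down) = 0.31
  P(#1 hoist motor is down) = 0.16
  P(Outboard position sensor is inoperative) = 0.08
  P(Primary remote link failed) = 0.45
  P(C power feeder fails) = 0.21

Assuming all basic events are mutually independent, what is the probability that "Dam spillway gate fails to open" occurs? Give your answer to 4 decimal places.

P(Power feed down) [OR] = 1 − (1−0.22) × (1−0.24) × (1−0.31) × (1−0.16) = 0.656413
P(Control chain unavailable) [AND] = 0.32 × 0.656413 = 0.210052
P(Hoist path inoperative) [OR] = 1 − (1−0.08) × (1−0.45) = 0.494000
P(Local branch fails) [AND] = 0.494000 × 0.21 = 0.103740
P(Dam spillway gate fails to open) [AND] = 0.210052 × 0.103740 = 0.021791
Rounded to 4 decimal places: P(Dam spillway gate fails to open) ≈ 0.0218.

0.0218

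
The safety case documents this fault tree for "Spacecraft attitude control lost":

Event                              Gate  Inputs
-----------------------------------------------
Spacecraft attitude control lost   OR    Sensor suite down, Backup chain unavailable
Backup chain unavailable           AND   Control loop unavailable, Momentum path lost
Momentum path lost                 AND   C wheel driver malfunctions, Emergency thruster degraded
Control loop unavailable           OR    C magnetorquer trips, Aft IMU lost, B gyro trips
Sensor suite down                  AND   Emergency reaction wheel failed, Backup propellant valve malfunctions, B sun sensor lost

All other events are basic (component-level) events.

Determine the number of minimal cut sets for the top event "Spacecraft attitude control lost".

4

Sensor suite down [AND]: one cut set from each child combined → 1 × 1 × 1 = 1 cut set(s).
Control loop unavailable [OR]: union of children's cut sets → 3 cut set(s).
Momentum path lost [AND]: one cut set from each child combined → 1 × 1 = 1 cut set(s).
Backup chain unavailable [AND]: one cut set from each child combined → 3 × 1 = 3 cut set(s).
Spacecraft attitude control lost [OR]: union of children's cut sets → 4 cut set(s).
Minimal cut sets: {B sun sensor lost, Backup propellant valve malfunctions, Emergency reaction wheel failed}; {C magnetorquer trips, C wheel driver malfunctions, Emergency thruster degraded}; {Aft IMU lost, C wheel driver malfunctions, Emergency thruster degraded}; {B gyro trips, C wheel driver malfunctions, Emergency thruster degraded}.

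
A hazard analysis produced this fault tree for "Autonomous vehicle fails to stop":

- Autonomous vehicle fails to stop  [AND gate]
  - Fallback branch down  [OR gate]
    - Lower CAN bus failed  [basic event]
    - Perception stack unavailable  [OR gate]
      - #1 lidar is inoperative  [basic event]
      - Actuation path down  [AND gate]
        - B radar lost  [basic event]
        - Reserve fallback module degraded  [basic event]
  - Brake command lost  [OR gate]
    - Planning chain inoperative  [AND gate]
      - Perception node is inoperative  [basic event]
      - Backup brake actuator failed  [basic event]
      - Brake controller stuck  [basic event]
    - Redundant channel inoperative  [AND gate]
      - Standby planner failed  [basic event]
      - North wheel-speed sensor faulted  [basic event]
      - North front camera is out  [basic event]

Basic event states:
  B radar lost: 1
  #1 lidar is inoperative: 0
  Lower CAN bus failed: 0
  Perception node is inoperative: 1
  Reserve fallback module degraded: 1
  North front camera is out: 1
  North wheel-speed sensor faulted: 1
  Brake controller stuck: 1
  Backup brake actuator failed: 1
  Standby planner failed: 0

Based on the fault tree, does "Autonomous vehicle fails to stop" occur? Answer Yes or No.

Yes

Actuation path down [AND]: B radar lost=occurs, Reserve fallback module degraded=occurs → all inputs occur → occurs.
Perception stack unavailable [OR]: #1 lidar is inoperative=not, Actuation path down=occurs → at least one input occurs → occurs.
Fallback branch down [OR]: Lower CAN bus failed=not, Perception stack unavailable=occurs → at least one input occurs → occurs.
Planning chain inoperative [AND]: Perception node is inoperative=occurs, Backup brake actuator failed=occurs, Brake controller stuck=occurs → all inputs occur → occurs.
Redundant channel inoperative [AND]: Standby planner failed=not, North wheel-speed sensor faulted=occurs, North front camera is out=occurs → not all inputs occur → does not occur.
Brake command lost [OR]: Planning chain inoperative=occurs, Redundant channel inoperative=not → at least one input occurs → occurs.
Autonomous vehicle fails to stop [AND]: Fallback branch down=occurs, Brake command lost=occurs → all inputs occur → occurs.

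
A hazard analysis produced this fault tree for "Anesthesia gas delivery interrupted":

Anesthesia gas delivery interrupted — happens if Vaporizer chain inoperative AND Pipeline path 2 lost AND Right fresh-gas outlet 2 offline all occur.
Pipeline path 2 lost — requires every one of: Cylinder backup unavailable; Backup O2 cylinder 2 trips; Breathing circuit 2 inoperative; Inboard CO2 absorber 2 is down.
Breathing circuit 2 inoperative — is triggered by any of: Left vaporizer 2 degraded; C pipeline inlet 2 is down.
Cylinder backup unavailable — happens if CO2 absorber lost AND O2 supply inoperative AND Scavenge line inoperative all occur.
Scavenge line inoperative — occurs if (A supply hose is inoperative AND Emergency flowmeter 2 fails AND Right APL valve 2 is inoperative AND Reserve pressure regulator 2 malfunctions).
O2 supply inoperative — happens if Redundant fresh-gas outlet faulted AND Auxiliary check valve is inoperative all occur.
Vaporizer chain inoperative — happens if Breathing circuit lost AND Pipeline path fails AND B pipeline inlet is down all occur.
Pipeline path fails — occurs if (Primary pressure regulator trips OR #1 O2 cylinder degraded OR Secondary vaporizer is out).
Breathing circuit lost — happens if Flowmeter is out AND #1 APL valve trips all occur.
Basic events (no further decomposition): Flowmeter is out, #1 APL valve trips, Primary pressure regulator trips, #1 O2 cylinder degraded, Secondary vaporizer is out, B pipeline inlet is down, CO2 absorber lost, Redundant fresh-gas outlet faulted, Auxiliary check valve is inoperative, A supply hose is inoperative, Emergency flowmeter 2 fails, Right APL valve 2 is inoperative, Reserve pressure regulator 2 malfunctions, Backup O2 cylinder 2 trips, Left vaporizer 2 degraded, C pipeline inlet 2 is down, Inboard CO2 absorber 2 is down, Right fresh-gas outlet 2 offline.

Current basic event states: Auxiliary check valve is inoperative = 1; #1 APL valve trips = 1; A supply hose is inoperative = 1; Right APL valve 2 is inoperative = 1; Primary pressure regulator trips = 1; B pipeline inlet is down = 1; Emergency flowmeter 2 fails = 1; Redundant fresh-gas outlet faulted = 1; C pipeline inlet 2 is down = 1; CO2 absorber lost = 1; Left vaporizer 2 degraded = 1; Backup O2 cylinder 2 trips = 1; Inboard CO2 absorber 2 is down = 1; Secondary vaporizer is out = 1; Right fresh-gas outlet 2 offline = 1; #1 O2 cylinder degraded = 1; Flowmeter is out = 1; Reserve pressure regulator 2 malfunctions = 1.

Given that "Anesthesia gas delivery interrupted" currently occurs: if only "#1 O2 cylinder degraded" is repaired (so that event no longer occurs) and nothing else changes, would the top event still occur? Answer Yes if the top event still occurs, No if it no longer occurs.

Yes

Counterfactual: set "#1 O2 cylinder degraded" to not occurred.
Breathing circuit lost [AND]: Flowmeter is out=occurs, #1 APL valve trips=occurs → all inputs occur → occurs.
Pipeline path fails [OR]: Primary pressure regulator trips=occurs, #1 O2 cylinder degraded=not, Secondary vaporizer is out=occurs → at least one input occurs → occurs.
Vaporizer chain inoperative [AND]: Breathing circuit lost=occurs, Pipeline path fails=occurs, B pipeline inlet is down=occurs → all inputs occur → occurs.
O2 supply inoperative [AND]: Redundant fresh-gas outlet faulted=occurs, Auxiliary check valve is inoperative=occurs → all inputs occur → occurs.
Scavenge line inoperative [AND]: A supply hose is inoperative=occurs, Emergency flowmeter 2 fails=occurs, Right APL valve 2 is inoperative=occurs, Reserve pressure regulator 2 malfunctions=occurs → all inputs occur → occurs.
Cylinder backup unavailable [AND]: CO2 absorber lost=occurs, O2 supply inoperative=occurs, Scavenge line inoperative=occurs → all inputs occur → occurs.
Breathing circuit 2 inoperative [OR]: Left vaporizer 2 degraded=occurs, C pipeline inlet 2 is down=occurs → at least one input occurs → occurs.
Pipeline path 2 lost [AND]: Cylinder backup unavailable=occurs, Backup O2 cylinder 2 trips=occurs, Breathing circuit 2 inoperative=occurs, Inboard CO2 absorber 2 is down=occurs → all inputs occur → occurs.
Anesthesia gas delivery interrupted [AND]: Vaporizer chain inoperative=occurs, Pipeline path 2 lost=occurs, Right fresh-gas outlet 2 offline=occurs → all inputs occur → occurs.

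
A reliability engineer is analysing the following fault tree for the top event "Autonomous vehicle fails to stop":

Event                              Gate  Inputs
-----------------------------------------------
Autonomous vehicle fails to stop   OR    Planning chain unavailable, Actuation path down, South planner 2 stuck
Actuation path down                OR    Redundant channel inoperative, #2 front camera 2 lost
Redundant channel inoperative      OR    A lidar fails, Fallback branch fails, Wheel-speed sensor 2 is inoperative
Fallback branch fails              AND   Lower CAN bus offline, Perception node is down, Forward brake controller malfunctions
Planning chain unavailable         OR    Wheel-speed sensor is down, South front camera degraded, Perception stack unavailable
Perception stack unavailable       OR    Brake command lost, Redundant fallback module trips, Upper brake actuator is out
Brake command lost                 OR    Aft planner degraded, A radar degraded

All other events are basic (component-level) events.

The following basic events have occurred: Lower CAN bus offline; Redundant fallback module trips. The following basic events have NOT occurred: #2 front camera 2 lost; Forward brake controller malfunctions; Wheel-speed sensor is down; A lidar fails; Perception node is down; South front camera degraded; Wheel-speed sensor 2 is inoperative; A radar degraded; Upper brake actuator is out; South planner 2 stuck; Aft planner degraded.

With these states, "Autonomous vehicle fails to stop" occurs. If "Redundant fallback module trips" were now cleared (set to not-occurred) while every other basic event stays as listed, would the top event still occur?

No

Counterfactual: set "Redundant fallback module trips" to not occurred.
Brake command lost [OR]: Aft planner degraded=not, A radar degraded=not → no input occurs → does not occur.
Perception stack unavailable [OR]: Brake command lost=not, Redundant fallback module trips=not, Upper brake actuator is out=not → no input occurs → does not occur.
Planning chain unavailable [OR]: Wheel-speed sensor is down=not, South front camera degraded=not, Perception stack unavailable=not → no input occurs → does not occur.
Fallback branch fails [AND]: Lower CAN bus offline=occurs, Perception node is down=not, Forward brake controller malfunctions=not → not all inputs occur → does not occur.
Redundant channel inoperative [OR]: A lidar fails=not, Fallback branch fails=not, Wheel-speed sensor 2 is inoperative=not → no input occurs → does not occur.
Actuation path down [OR]: Redundant channel inoperative=not, #2 front camera 2 lost=not → no input occurs → does not occur.
Autonomous vehicle fails to stop [OR]: Planning chain unavailable=not, Actuation path down=not, South planner 2 stuck=not → no input occurs → does not occur.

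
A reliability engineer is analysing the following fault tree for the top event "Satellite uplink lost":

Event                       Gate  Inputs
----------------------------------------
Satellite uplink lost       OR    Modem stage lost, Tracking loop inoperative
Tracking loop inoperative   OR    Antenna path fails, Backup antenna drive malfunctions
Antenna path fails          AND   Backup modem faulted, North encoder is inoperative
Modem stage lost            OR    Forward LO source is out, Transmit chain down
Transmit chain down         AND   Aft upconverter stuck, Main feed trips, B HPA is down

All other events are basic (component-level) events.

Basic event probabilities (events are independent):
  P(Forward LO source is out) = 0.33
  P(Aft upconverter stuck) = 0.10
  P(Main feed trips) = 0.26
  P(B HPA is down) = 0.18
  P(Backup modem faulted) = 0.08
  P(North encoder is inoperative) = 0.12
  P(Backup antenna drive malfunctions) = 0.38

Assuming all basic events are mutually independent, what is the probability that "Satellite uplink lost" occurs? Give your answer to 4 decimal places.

P(Transmit chain down) [AND] = 0.10 × 0.26 × 0.18 = 0.004680
P(Modem stage lost) [OR] = 1 − (1−0.33) × (1−0.004680) = 0.333136
P(Antenna path fails) [AND] = 0.08 × 0.12 = 0.009600
P(Tracking loop inoperative) [OR] = 1 − (1−0.009600) × (1−0.38) = 0.385952
P(Satellite uplink lost) [OR] = 1 − (1−0.333136) × (1−0.385952) = 0.590513
Rounded to 4 decimal places: P(Satellite uplink lost) ≈ 0.5905.

0.5905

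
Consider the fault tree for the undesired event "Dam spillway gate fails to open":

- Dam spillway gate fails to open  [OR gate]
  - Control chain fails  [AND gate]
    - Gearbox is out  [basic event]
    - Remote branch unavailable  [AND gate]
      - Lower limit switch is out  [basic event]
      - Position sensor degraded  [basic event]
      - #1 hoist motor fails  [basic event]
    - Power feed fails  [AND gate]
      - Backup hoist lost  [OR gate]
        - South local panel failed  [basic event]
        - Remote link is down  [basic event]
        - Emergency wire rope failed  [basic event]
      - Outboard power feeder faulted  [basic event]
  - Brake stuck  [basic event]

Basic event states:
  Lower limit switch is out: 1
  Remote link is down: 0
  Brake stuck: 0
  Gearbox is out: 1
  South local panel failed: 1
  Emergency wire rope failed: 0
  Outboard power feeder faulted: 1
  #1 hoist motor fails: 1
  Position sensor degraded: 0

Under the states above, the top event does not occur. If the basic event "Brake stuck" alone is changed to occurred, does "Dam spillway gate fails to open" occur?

Counterfactual: set "Brake stuck" to occurred.
Remote branch unavailable [AND]: Lower limit switch is out=occurs, Position sensor degraded=not, #1 hoist motor fails=occurs → not all inputs occur → does not occur.
Backup hoist lost [OR]: South local panel failed=occurs, Remote link is down=not, Emergency wire rope failed=not → at least one input occurs → occurs.
Power feed fails [AND]: Backup hoist lost=occurs, Outboard power feeder faulted=occurs → all inputs occur → occurs.
Control chain fails [AND]: Gearbox is out=occurs, Remote branch unavailable=not, Power feed fails=occurs → not all inputs occur → does not occur.
Dam spillway gate fails to open [OR]: Control chain fails=not, Brake stuck=occurs → at least one input occurs → occurs.

Yes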